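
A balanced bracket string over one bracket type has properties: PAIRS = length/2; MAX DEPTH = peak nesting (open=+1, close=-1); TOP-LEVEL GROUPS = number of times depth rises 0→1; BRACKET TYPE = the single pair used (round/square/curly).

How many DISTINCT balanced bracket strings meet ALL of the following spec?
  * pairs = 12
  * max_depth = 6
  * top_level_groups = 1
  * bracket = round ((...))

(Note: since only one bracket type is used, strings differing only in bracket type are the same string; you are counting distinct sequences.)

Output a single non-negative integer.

Answer: 16017

Derivation:
Spec: pairs=12 depth=6 groups=1
Count(depth <= 6) = 45542
Count(depth <= 5) = 29525
Count(depth == 6) = 45542 - 29525 = 16017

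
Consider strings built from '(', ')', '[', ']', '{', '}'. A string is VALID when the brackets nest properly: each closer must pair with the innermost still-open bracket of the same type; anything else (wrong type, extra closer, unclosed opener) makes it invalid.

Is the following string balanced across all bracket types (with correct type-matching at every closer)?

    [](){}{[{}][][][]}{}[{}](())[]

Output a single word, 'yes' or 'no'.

Answer: yes

Derivation:
pos 0: push '['; stack = [
pos 1: ']' matches '['; pop; stack = (empty)
pos 2: push '('; stack = (
pos 3: ')' matches '('; pop; stack = (empty)
pos 4: push '{'; stack = {
pos 5: '}' matches '{'; pop; stack = (empty)
pos 6: push '{'; stack = {
pos 7: push '['; stack = {[
pos 8: push '{'; stack = {[{
pos 9: '}' matches '{'; pop; stack = {[
pos 10: ']' matches '['; pop; stack = {
pos 11: push '['; stack = {[
pos 12: ']' matches '['; pop; stack = {
pos 13: push '['; stack = {[
pos 14: ']' matches '['; pop; stack = {
pos 15: push '['; stack = {[
pos 16: ']' matches '['; pop; stack = {
pos 17: '}' matches '{'; pop; stack = (empty)
pos 18: push '{'; stack = {
pos 19: '}' matches '{'; pop; stack = (empty)
pos 20: push '['; stack = [
pos 21: push '{'; stack = [{
pos 22: '}' matches '{'; pop; stack = [
pos 23: ']' matches '['; pop; stack = (empty)
pos 24: push '('; stack = (
pos 25: push '('; stack = ((
pos 26: ')' matches '('; pop; stack = (
pos 27: ')' matches '('; pop; stack = (empty)
pos 28: push '['; stack = [
pos 29: ']' matches '['; pop; stack = (empty)
end: stack empty → VALID
Verdict: properly nested → yes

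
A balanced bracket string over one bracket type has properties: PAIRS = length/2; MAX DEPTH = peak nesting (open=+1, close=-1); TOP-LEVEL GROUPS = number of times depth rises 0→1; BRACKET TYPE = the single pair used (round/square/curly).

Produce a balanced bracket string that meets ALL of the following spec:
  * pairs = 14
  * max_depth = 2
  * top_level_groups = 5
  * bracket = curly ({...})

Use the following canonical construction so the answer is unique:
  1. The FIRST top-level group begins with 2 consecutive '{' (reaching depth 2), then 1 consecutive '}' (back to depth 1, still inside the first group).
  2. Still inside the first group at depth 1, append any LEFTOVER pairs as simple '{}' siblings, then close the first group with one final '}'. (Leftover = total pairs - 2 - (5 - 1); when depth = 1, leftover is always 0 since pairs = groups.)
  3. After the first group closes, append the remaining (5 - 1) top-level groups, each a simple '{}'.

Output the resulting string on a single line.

Spec: pairs=14 depth=2 groups=5
Leftover pairs = 14 - 2 - (5-1) = 8
First group: deep chain of depth 2 + 8 sibling pairs
Remaining 4 groups: simple '{}' each

Answer: {{}{}{}{}{}{}{}{}{}}{}{}{}{}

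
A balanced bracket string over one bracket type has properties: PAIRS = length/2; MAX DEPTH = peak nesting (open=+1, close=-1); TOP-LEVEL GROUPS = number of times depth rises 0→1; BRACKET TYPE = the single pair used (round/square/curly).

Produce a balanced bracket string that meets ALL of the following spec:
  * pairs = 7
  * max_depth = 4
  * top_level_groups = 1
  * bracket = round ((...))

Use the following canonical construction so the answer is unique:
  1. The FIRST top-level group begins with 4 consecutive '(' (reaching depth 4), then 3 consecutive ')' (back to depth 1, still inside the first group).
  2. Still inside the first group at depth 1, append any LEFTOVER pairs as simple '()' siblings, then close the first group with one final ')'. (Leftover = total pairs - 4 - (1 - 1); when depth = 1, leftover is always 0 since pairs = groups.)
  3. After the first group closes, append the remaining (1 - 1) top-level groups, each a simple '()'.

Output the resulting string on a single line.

Spec: pairs=7 depth=4 groups=1
Leftover pairs = 7 - 4 - (1-1) = 3
First group: deep chain of depth 4 + 3 sibling pairs
Remaining 0 groups: simple '()' each

Answer: (((()))()()())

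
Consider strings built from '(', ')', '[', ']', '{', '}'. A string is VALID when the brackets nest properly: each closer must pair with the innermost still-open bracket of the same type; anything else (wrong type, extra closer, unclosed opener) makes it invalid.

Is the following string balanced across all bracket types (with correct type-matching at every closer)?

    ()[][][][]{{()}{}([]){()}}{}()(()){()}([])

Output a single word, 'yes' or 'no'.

pos 0: push '('; stack = (
pos 1: ')' matches '('; pop; stack = (empty)
pos 2: push '['; stack = [
pos 3: ']' matches '['; pop; stack = (empty)
pos 4: push '['; stack = [
pos 5: ']' matches '['; pop; stack = (empty)
pos 6: push '['; stack = [
pos 7: ']' matches '['; pop; stack = (empty)
pos 8: push '['; stack = [
pos 9: ']' matches '['; pop; stack = (empty)
pos 10: push '{'; stack = {
pos 11: push '{'; stack = {{
pos 12: push '('; stack = {{(
pos 13: ')' matches '('; pop; stack = {{
pos 14: '}' matches '{'; pop; stack = {
pos 15: push '{'; stack = {{
pos 16: '}' matches '{'; pop; stack = {
pos 17: push '('; stack = {(
pos 18: push '['; stack = {([
pos 19: ']' matches '['; pop; stack = {(
pos 20: ')' matches '('; pop; stack = {
pos 21: push '{'; stack = {{
pos 22: push '('; stack = {{(
pos 23: ')' matches '('; pop; stack = {{
pos 24: '}' matches '{'; pop; stack = {
pos 25: '}' matches '{'; pop; stack = (empty)
pos 26: push '{'; stack = {
pos 27: '}' matches '{'; pop; stack = (empty)
pos 28: push '('; stack = (
pos 29: ')' matches '('; pop; stack = (empty)
pos 30: push '('; stack = (
pos 31: push '('; stack = ((
pos 32: ')' matches '('; pop; stack = (
pos 33: ')' matches '('; pop; stack = (empty)
pos 34: push '{'; stack = {
pos 35: push '('; stack = {(
pos 36: ')' matches '('; pop; stack = {
pos 37: '}' matches '{'; pop; stack = (empty)
pos 38: push '('; stack = (
pos 39: push '['; stack = ([
pos 40: ']' matches '['; pop; stack = (
pos 41: ')' matches '('; pop; stack = (empty)
end: stack empty → VALID
Verdict: properly nested → yes

Answer: yes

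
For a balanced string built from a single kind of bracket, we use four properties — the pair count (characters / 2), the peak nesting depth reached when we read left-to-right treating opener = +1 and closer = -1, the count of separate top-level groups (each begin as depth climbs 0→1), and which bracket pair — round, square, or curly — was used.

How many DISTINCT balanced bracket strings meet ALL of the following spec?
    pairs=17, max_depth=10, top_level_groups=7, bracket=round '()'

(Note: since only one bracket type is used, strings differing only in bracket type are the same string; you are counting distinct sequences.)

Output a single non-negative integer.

Answer: 161

Derivation:
Spec: pairs=17 depth=10 groups=7
Count(depth <= 10) = 2187178
Count(depth <= 9) = 2187017
Count(depth == 10) = 2187178 - 2187017 = 161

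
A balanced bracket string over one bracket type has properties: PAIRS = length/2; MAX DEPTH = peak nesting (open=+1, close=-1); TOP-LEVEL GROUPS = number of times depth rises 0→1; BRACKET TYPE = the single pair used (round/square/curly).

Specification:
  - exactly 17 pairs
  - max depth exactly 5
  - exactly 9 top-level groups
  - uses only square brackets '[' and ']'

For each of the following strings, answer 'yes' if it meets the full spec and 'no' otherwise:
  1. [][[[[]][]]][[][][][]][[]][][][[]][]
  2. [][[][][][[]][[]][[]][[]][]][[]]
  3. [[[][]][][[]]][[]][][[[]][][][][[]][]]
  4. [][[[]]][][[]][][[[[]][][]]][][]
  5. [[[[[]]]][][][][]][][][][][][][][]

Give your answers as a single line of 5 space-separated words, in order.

String 1 '[][[[[]][]]][[][][][]][[]][][][[]][]': depth seq [1 0 1 2 3 4 3 2 3 2 1 0 1 2 1 2 1 2 1 2 1 0 1 2 1 0 1 0 1 0 1 2 1 0 1 0]
  -> pairs=18 depth=4 groups=8 -> no
String 2 '[][[][][][[]][[]][[]][[]][]][[]]': depth seq [1 0 1 2 1 2 1 2 1 2 3 2 1 2 3 2 1 2 3 2 1 2 3 2 1 2 1 0 1 2 1 0]
  -> pairs=16 depth=3 groups=3 -> no
String 3 '[[[][]][][[]]][[]][][[[]][][][][[]][]]': depth seq [1 2 3 2 3 2 1 2 1 2 3 2 1 0 1 2 1 0 1 0 1 2 3 2 1 2 1 2 1 2 1 2 3 2 1 2 1 0]
  -> pairs=19 depth=3 groups=4 -> no
String 4 '[][[[]]][][[]][][[[[]][][]]][][]': depth seq [1 0 1 2 3 2 1 0 1 0 1 2 1 0 1 0 1 2 3 4 3 2 3 2 3 2 1 0 1 0 1 0]
  -> pairs=16 depth=4 groups=8 -> no
String 5 '[[[[[]]]][][][][]][][][][][][][][]': depth seq [1 2 3 4 5 4 3 2 1 2 1 2 1 2 1 2 1 0 1 0 1 0 1 0 1 0 1 0 1 0 1 0 1 0]
  -> pairs=17 depth=5 groups=9 -> yes

Answer: no no no no yes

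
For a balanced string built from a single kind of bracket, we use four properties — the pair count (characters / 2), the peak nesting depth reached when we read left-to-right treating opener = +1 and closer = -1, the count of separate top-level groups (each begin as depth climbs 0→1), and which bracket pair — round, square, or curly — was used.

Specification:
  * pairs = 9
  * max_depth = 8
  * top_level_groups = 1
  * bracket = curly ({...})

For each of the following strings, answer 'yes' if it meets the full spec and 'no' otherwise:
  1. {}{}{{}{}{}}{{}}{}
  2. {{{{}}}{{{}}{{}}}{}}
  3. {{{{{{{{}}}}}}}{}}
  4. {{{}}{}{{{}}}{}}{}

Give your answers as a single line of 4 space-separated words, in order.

String 1 '{}{}{{}{}{}}{{}}{}': depth seq [1 0 1 0 1 2 1 2 1 2 1 0 1 2 1 0 1 0]
  -> pairs=9 depth=2 groups=5 -> no
String 2 '{{{{}}}{{{}}{{}}}{}}': depth seq [1 2 3 4 3 2 1 2 3 4 3 2 3 4 3 2 1 2 1 0]
  -> pairs=10 depth=4 groups=1 -> no
String 3 '{{{{{{{{}}}}}}}{}}': depth seq [1 2 3 4 5 6 7 8 7 6 5 4 3 2 1 2 1 0]
  -> pairs=9 depth=8 groups=1 -> yes
String 4 '{{{}}{}{{{}}}{}}{}': depth seq [1 2 3 2 1 2 1 2 3 4 3 2 1 2 1 0 1 0]
  -> pairs=9 depth=4 groups=2 -> no

Answer: no no yes no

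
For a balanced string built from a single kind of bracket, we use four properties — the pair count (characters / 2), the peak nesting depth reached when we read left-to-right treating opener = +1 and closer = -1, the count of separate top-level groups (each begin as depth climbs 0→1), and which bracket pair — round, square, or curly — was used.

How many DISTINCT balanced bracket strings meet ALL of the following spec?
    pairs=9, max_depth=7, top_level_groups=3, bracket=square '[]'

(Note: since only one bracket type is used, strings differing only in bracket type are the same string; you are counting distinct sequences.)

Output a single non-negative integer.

Answer: 3

Derivation:
Spec: pairs=9 depth=7 groups=3
Count(depth <= 7) = 1001
Count(depth <= 6) = 998
Count(depth == 7) = 1001 - 998 = 3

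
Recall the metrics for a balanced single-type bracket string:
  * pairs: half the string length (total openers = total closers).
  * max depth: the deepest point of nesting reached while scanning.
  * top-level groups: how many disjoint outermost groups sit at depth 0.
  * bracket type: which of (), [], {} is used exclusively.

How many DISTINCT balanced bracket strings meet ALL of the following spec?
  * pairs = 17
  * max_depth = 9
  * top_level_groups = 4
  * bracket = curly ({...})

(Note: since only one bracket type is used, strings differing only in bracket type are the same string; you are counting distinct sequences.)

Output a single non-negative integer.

Spec: pairs=17 depth=9 groups=4
Count(depth <= 9) = 15900584
Count(depth <= 8) = 15668352
Count(depth == 9) = 15900584 - 15668352 = 232232

Answer: 232232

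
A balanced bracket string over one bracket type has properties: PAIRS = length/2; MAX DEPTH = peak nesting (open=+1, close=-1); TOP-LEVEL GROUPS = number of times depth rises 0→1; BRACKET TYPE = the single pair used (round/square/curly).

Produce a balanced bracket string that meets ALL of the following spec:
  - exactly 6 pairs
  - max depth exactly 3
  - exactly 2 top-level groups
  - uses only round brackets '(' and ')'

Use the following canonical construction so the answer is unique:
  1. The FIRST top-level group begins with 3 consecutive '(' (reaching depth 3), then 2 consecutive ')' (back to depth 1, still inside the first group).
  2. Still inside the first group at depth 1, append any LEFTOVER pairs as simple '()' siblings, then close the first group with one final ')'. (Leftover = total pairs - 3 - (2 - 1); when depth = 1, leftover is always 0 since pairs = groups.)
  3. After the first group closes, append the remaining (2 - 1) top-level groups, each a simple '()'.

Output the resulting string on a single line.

Spec: pairs=6 depth=3 groups=2
Leftover pairs = 6 - 3 - (2-1) = 2
First group: deep chain of depth 3 + 2 sibling pairs
Remaining 1 groups: simple '()' each

Answer: ((())()())()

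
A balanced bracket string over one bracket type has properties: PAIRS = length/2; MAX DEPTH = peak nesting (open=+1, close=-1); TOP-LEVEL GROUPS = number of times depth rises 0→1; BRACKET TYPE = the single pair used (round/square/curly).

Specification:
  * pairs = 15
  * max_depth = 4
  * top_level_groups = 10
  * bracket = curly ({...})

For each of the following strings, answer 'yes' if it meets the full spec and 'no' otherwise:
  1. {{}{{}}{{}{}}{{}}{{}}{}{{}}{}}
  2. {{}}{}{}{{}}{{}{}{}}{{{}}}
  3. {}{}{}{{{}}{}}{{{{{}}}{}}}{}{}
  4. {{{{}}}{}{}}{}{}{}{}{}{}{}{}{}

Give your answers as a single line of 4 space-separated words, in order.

Answer: no no no yes

Derivation:
String 1 '{{}{{}}{{}{}}{{}}{{}}{}{{}}{}}': depth seq [1 2 1 2 3 2 1 2 3 2 3 2 1 2 3 2 1 2 3 2 1 2 1 2 3 2 1 2 1 0]
  -> pairs=15 depth=3 groups=1 -> no
String 2 '{{}}{}{}{{}}{{}{}{}}{{{}}}': depth seq [1 2 1 0 1 0 1 0 1 2 1 0 1 2 1 2 1 2 1 0 1 2 3 2 1 0]
  -> pairs=13 depth=3 groups=6 -> no
String 3 '{}{}{}{{{}}{}}{{{{{}}}{}}}{}{}': depth seq [1 0 1 0 1 0 1 2 3 2 1 2 1 0 1 2 3 4 5 4 3 2 3 2 1 0 1 0 1 0]
  -> pairs=15 depth=5 groups=7 -> no
String 4 '{{{{}}}{}{}}{}{}{}{}{}{}{}{}{}': depth seq [1 2 3 4 3 2 1 2 1 2 1 0 1 0 1 0 1 0 1 0 1 0 1 0 1 0 1 0 1 0]
  -> pairs=15 depth=4 groups=10 -> yes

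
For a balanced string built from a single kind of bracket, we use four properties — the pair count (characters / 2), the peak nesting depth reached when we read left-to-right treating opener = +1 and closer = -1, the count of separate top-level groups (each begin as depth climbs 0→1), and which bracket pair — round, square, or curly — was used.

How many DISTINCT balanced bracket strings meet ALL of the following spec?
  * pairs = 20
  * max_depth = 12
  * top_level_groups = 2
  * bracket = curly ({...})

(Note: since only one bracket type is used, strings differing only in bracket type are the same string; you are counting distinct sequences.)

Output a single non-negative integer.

Spec: pairs=20 depth=12 groups=2
Count(depth <= 12) = 1764225120
Count(depth <= 11) = 1755099588
Count(depth == 12) = 1764225120 - 1755099588 = 9125532

Answer: 9125532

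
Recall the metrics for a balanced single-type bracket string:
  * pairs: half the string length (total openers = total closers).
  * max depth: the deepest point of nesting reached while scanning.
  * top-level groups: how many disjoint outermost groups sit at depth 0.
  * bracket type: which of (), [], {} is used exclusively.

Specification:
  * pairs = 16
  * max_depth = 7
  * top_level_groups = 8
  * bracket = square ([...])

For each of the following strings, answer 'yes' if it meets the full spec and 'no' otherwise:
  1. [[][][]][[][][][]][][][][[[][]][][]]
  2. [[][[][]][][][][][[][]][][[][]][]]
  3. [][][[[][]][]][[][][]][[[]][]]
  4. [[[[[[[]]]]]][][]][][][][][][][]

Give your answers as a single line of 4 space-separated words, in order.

String 1 '[[][][]][[][][][]][][][][[[][]][][]]': depth seq [1 2 1 2 1 2 1 0 1 2 1 2 1 2 1 2 1 0 1 0 1 0 1 0 1 2 3 2 3 2 1 2 1 2 1 0]
  -> pairs=18 depth=3 groups=6 -> no
String 2 '[[][[][]][][][][][[][]][][[][]][]]': depth seq [1 2 1 2 3 2 3 2 1 2 1 2 1 2 1 2 1 2 3 2 3 2 1 2 1 2 3 2 3 2 1 2 1 0]
  -> pairs=17 depth=3 groups=1 -> no
String 3 '[][][[[][]][]][[][][]][[[]][]]': depth seq [1 0 1 0 1 2 3 2 3 2 1 2 1 0 1 2 1 2 1 2 1 0 1 2 3 2 1 2 1 0]
  -> pairs=15 depth=3 groups=5 -> no
String 4 '[[[[[[[]]]]]][][]][][][][][][][]': depth seq [1 2 3 4 5 6 7 6 5 4 3 2 1 2 1 2 1 0 1 0 1 0 1 0 1 0 1 0 1 0 1 0]
  -> pairs=16 depth=7 groups=8 -> yes

Answer: no no no yes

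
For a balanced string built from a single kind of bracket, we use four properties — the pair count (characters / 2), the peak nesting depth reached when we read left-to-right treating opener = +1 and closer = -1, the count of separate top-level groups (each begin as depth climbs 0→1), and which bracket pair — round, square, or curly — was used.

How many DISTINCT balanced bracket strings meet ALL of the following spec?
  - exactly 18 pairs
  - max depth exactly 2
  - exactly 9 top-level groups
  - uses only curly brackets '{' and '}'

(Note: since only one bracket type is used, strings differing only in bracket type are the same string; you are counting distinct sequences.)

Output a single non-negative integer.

Spec: pairs=18 depth=2 groups=9
Count(depth <= 2) = 24310
Count(depth <= 1) = 0
Count(depth == 2) = 24310 - 0 = 24310

Answer: 24310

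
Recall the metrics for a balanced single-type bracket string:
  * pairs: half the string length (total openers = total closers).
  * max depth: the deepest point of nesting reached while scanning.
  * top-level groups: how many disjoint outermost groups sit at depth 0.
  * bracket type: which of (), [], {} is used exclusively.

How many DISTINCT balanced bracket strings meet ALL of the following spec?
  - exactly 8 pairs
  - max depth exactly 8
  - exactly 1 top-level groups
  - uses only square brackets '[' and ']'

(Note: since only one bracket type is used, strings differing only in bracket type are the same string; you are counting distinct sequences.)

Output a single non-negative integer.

Spec: pairs=8 depth=8 groups=1
Count(depth <= 8) = 429
Count(depth <= 7) = 428
Count(depth == 8) = 429 - 428 = 1

Answer: 1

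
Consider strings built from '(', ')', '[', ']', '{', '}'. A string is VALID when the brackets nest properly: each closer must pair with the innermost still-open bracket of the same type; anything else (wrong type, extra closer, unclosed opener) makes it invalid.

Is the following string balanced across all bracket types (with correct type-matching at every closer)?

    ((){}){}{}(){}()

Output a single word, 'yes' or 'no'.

Answer: yes

Derivation:
pos 0: push '('; stack = (
pos 1: push '('; stack = ((
pos 2: ')' matches '('; pop; stack = (
pos 3: push '{'; stack = ({
pos 4: '}' matches '{'; pop; stack = (
pos 5: ')' matches '('; pop; stack = (empty)
pos 6: push '{'; stack = {
pos 7: '}' matches '{'; pop; stack = (empty)
pos 8: push '{'; stack = {
pos 9: '}' matches '{'; pop; stack = (empty)
pos 10: push '('; stack = (
pos 11: ')' matches '('; pop; stack = (empty)
pos 12: push '{'; stack = {
pos 13: '}' matches '{'; pop; stack = (empty)
pos 14: push '('; stack = (
pos 15: ')' matches '('; pop; stack = (empty)
end: stack empty → VALID
Verdict: properly nested → yes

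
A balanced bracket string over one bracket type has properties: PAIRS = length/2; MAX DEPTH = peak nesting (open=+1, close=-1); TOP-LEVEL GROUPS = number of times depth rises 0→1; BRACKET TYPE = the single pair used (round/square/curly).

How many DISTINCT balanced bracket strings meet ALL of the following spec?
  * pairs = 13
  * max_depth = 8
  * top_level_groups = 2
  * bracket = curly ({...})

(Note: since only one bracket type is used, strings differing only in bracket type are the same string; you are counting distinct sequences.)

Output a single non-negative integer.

Answer: 8556

Derivation:
Spec: pairs=13 depth=8 groups=2
Count(depth <= 8) = 205436
Count(depth <= 7) = 196880
Count(depth == 8) = 205436 - 196880 = 8556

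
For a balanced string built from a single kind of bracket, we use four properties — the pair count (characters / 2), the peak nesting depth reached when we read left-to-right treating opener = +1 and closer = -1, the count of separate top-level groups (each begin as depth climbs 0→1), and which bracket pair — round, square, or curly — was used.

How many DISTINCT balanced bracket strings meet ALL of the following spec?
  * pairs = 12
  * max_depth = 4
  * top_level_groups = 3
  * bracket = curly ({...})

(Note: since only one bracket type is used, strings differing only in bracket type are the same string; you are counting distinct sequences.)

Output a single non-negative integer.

Answer: 15544

Derivation:
Spec: pairs=12 depth=4 groups=3
Count(depth <= 4) = 21176
Count(depth <= 3) = 5632
Count(depth == 4) = 21176 - 5632 = 15544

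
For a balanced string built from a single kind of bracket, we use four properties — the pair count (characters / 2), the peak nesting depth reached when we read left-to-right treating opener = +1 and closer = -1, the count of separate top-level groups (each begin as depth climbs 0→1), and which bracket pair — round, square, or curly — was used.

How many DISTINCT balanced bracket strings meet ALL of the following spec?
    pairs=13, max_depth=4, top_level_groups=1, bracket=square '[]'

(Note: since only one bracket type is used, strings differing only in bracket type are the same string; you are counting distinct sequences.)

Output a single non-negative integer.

Spec: pairs=13 depth=4 groups=1
Count(depth <= 4) = 28657
Count(depth <= 3) = 2048
Count(depth == 4) = 28657 - 2048 = 26609

Answer: 26609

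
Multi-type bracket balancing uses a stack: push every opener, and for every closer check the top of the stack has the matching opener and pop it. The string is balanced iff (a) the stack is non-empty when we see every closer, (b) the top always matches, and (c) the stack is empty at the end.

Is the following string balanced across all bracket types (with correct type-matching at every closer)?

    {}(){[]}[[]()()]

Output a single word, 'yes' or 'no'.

pos 0: push '{'; stack = {
pos 1: '}' matches '{'; pop; stack = (empty)
pos 2: push '('; stack = (
pos 3: ')' matches '('; pop; stack = (empty)
pos 4: push '{'; stack = {
pos 5: push '['; stack = {[
pos 6: ']' matches '['; pop; stack = {
pos 7: '}' matches '{'; pop; stack = (empty)
pos 8: push '['; stack = [
pos 9: push '['; stack = [[
pos 10: ']' matches '['; pop; stack = [
pos 11: push '('; stack = [(
pos 12: ')' matches '('; pop; stack = [
pos 13: push '('; stack = [(
pos 14: ')' matches '('; pop; stack = [
pos 15: ']' matches '['; pop; stack = (empty)
end: stack empty → VALID
Verdict: properly nested → yes

Answer: yes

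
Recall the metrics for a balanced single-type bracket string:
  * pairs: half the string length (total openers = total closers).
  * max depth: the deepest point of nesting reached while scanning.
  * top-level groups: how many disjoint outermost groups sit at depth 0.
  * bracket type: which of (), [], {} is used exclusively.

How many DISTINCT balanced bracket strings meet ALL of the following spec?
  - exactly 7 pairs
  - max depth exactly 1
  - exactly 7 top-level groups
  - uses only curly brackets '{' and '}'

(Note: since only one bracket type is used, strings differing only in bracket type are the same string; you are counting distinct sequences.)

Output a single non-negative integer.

Spec: pairs=7 depth=1 groups=7
Count(depth <= 1) = 1
Count(depth <= 0) = 0
Count(depth == 1) = 1 - 0 = 1

Answer: 1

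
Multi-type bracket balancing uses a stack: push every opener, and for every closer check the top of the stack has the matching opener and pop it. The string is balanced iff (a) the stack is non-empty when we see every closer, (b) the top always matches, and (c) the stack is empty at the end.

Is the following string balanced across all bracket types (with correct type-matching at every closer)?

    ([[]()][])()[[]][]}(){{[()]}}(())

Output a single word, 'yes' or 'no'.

Answer: no

Derivation:
pos 0: push '('; stack = (
pos 1: push '['; stack = ([
pos 2: push '['; stack = ([[
pos 3: ']' matches '['; pop; stack = ([
pos 4: push '('; stack = ([(
pos 5: ')' matches '('; pop; stack = ([
pos 6: ']' matches '['; pop; stack = (
pos 7: push '['; stack = ([
pos 8: ']' matches '['; pop; stack = (
pos 9: ')' matches '('; pop; stack = (empty)
pos 10: push '('; stack = (
pos 11: ')' matches '('; pop; stack = (empty)
pos 12: push '['; stack = [
pos 13: push '['; stack = [[
pos 14: ']' matches '['; pop; stack = [
pos 15: ']' matches '['; pop; stack = (empty)
pos 16: push '['; stack = [
pos 17: ']' matches '['; pop; stack = (empty)
pos 18: saw closer '}' but stack is empty → INVALID
Verdict: unmatched closer '}' at position 18 → no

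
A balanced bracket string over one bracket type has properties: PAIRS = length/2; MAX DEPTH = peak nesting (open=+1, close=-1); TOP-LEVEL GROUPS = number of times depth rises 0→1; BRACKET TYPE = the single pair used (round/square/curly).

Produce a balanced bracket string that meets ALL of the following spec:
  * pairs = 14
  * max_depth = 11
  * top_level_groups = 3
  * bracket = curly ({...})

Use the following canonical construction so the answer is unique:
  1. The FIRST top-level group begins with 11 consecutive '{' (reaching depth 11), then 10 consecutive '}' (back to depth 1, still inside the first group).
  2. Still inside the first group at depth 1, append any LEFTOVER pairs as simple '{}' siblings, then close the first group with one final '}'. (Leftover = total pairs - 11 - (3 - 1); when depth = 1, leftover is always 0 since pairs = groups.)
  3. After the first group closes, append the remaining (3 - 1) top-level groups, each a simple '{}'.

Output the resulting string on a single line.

Answer: {{{{{{{{{{{}}}}}}}}}}{}}{}{}

Derivation:
Spec: pairs=14 depth=11 groups=3
Leftover pairs = 14 - 11 - (3-1) = 1
First group: deep chain of depth 11 + 1 sibling pairs
Remaining 2 groups: simple '{}' each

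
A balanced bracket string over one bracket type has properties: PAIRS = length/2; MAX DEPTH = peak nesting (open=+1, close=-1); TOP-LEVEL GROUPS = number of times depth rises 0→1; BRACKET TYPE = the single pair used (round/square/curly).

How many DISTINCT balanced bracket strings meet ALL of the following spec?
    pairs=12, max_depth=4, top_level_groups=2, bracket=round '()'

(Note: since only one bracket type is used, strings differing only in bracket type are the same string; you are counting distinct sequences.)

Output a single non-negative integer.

Answer: 16468

Derivation:
Spec: pairs=12 depth=4 groups=2
Count(depth <= 4) = 19796
Count(depth <= 3) = 3328
Count(depth == 4) = 19796 - 3328 = 16468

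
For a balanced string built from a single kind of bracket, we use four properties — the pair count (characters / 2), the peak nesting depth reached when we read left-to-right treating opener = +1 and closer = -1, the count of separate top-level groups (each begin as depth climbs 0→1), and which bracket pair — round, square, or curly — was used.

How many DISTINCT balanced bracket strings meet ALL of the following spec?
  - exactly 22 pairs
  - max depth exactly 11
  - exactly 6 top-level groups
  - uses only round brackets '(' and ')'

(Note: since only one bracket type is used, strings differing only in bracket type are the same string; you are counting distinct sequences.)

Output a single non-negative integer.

Answer: 7244748

Derivation:
Spec: pairs=22 depth=11 groups=6
Count(depth <= 11) = 3509705448
Count(depth <= 10) = 3502460700
Count(depth == 11) = 3509705448 - 3502460700 = 7244748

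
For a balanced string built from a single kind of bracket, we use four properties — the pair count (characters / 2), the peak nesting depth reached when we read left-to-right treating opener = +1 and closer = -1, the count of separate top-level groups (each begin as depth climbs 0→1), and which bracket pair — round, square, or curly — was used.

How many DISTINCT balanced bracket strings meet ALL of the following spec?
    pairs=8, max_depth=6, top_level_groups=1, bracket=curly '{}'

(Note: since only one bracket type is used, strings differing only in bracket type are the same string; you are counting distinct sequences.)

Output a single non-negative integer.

Spec: pairs=8 depth=6 groups=1
Count(depth <= 6) = 417
Count(depth <= 5) = 365
Count(depth == 6) = 417 - 365 = 52

Answer: 52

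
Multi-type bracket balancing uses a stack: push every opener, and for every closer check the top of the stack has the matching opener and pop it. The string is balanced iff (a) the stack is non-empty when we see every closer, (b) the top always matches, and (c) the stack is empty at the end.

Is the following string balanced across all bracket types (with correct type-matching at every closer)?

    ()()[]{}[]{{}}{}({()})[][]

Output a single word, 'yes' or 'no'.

Answer: yes

Derivation:
pos 0: push '('; stack = (
pos 1: ')' matches '('; pop; stack = (empty)
pos 2: push '('; stack = (
pos 3: ')' matches '('; pop; stack = (empty)
pos 4: push '['; stack = [
pos 5: ']' matches '['; pop; stack = (empty)
pos 6: push '{'; stack = {
pos 7: '}' matches '{'; pop; stack = (empty)
pos 8: push '['; stack = [
pos 9: ']' matches '['; pop; stack = (empty)
pos 10: push '{'; stack = {
pos 11: push '{'; stack = {{
pos 12: '}' matches '{'; pop; stack = {
pos 13: '}' matches '{'; pop; stack = (empty)
pos 14: push '{'; stack = {
pos 15: '}' matches '{'; pop; stack = (empty)
pos 16: push '('; stack = (
pos 17: push '{'; stack = ({
pos 18: push '('; stack = ({(
pos 19: ')' matches '('; pop; stack = ({
pos 20: '}' matches '{'; pop; stack = (
pos 21: ')' matches '('; pop; stack = (empty)
pos 22: push '['; stack = [
pos 23: ']' matches '['; pop; stack = (empty)
pos 24: push '['; stack = [
pos 25: ']' matches '['; pop; stack = (empty)
end: stack empty → VALID
Verdict: properly nested → yes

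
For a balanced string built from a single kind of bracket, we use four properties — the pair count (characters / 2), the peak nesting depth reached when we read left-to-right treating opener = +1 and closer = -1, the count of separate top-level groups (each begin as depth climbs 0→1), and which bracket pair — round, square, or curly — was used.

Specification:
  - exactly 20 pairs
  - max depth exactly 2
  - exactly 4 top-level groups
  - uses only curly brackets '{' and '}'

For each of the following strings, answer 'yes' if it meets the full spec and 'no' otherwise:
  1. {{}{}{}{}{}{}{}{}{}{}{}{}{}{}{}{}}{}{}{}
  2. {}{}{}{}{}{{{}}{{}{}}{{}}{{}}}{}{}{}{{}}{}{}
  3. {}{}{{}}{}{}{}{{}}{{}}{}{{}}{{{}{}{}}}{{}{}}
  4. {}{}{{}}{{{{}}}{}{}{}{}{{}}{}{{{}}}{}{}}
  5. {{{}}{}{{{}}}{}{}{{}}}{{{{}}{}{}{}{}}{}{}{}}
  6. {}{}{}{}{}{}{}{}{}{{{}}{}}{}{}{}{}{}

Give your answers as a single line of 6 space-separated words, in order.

Answer: yes no no no no no

Derivation:
String 1 '{{}{}{}{}{}{}{}{}{}{}{}{}{}{}{}{}}{}{}{}': depth seq [1 2 1 2 1 2 1 2 1 2 1 2 1 2 1 2 1 2 1 2 1 2 1 2 1 2 1 2 1 2 1 2 1 0 1 0 1 0 1 0]
  -> pairs=20 depth=2 groups=4 -> yes
String 2 '{}{}{}{}{}{{{}}{{}{}}{{}}{{}}}{}{}{}{{}}{}{}': depth seq [1 0 1 0 1 0 1 0 1 0 1 2 3 2 1 2 3 2 3 2 1 2 3 2 1 2 3 2 1 0 1 0 1 0 1 0 1 2 1 0 1 0 1 0]
  -> pairs=22 depth=3 groups=12 -> no
String 3 '{}{}{{}}{}{}{}{{}}{{}}{}{{}}{{{}{}{}}}{{}{}}': depth seq [1 0 1 0 1 2 1 0 1 0 1 0 1 0 1 2 1 0 1 2 1 0 1 0 1 2 1 0 1 2 3 2 3 2 3 2 1 0 1 2 1 2 1 0]
  -> pairs=22 depth=3 groups=12 -> no
String 4 '{}{}{{}}{{{{}}}{}{}{}{}{{}}{}{{{}}}{}{}}': depth seq [1 0 1 0 1 2 1 0 1 2 3 4 3 2 1 2 1 2 1 2 1 2 1 2 3 2 1 2 1 2 3 4 3 2 1 2 1 2 1 0]
  -> pairs=20 depth=4 groups=4 -> no
String 5 '{{{}}{}{{{}}}{}{}{{}}}{{{{}}{}{}{}{}}{}{}{}}': depth seq [1 2 3 2 1 2 1 2 3 4 3 2 1 2 1 2 1 2 3 2 1 0 1 2 3 4 3 2 3 2 3 2 3 2 3 2 1 2 1 2 1 2 1 0]
  -> pairs=22 depth=4 groups=2 -> no
String 6 '{}{}{}{}{}{}{}{}{}{{{}}{}}{}{}{}{}{}': depth seq [1 0 1 0 1 0 1 0 1 0 1 0 1 0 1 0 1 0 1 2 3 2 1 2 1 0 1 0 1 0 1 0 1 0 1 0]
  -> pairs=18 depth=3 groups=15 -> no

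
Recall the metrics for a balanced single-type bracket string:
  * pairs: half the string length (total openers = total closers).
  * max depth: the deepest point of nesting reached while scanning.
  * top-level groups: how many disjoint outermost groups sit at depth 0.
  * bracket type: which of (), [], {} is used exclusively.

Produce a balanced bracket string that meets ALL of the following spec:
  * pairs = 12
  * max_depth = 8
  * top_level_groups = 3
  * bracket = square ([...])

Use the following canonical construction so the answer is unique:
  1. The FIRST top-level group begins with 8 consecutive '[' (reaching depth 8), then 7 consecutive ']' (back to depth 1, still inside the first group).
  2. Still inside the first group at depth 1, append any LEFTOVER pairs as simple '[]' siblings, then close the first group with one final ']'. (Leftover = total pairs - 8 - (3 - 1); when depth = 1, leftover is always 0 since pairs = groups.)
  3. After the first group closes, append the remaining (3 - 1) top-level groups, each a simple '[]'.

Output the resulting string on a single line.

Spec: pairs=12 depth=8 groups=3
Leftover pairs = 12 - 8 - (3-1) = 2
First group: deep chain of depth 8 + 2 sibling pairs
Remaining 2 groups: simple '[]' each

Answer: [[[[[[[[]]]]]]][][]][][]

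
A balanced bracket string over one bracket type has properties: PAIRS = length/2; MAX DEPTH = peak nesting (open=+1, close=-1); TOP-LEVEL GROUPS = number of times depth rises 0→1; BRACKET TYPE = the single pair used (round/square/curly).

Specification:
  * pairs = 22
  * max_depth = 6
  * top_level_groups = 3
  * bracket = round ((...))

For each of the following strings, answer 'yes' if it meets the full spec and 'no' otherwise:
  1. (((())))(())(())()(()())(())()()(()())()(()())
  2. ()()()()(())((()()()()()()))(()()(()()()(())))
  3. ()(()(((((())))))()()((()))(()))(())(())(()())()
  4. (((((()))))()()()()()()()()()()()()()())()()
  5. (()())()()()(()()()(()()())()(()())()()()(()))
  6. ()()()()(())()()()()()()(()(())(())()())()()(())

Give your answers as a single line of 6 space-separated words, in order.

Answer: no no no yes no no

Derivation:
String 1 '(((())))(())(())()(()())(())()()(()())()(()())': depth seq [1 2 3 4 3 2 1 0 1 2 1 0 1 2 1 0 1 0 1 2 1 2 1 0 1 2 1 0 1 0 1 0 1 2 1 2 1 0 1 0 1 2 1 2 1 0]
  -> pairs=23 depth=4 groups=11 -> no
String 2 '()()()()(())((()()()()()()))(()()(()()()(())))': depth seq [1 0 1 0 1 0 1 0 1 2 1 0 1 2 3 2 3 2 3 2 3 2 3 2 3 2 1 0 1 2 1 2 1 2 3 2 3 2 3 2 3 4 3 2 1 0]
  -> pairs=23 depth=4 groups=7 -> no
String 3 '()(()(((((())))))()()((()))(()))(())(())(()())()': depth seq [1 0 1 2 1 2 3 4 5 6 7 6 5 4 3 2 1 2 1 2 1 2 3 4 3 2 1 2 3 2 1 0 1 2 1 0 1 2 1 0 1 2 1 2 1 0 1 0]
  -> pairs=24 depth=7 groups=6 -> no
String 4 '(((((()))))()()()()()()()()()()()()()())()()': depth seq [1 2 3 4 5 6 5 4 3 2 1 2 1 2 1 2 1 2 1 2 1 2 1 2 1 2 1 2 1 2 1 2 1 2 1 2 1 2 1 0 1 0 1 0]
  -> pairs=22 depth=6 groups=3 -> yes
String 5 '(()())()()()(()()()(()()())()(()())()()()(()))': depth seq [1 2 1 2 1 0 1 0 1 0 1 0 1 2 1 2 1 2 1 2 3 2 3 2 3 2 1 2 1 2 3 2 3 2 1 2 1 2 1 2 1 2 3 2 1 0]
  -> pairs=23 depth=3 groups=5 -> no
String 6 '()()()()(())()()()()()()(()(())(())()())()()(())': depth seq [1 0 1 0 1 0 1 0 1 2 1 0 1 0 1 0 1 0 1 0 1 0 1 0 1 2 1 2 3 2 1 2 3 2 1 2 1 2 1 0 1 0 1 0 1 2 1 0]
  -> pairs=24 depth=3 groups=15 -> no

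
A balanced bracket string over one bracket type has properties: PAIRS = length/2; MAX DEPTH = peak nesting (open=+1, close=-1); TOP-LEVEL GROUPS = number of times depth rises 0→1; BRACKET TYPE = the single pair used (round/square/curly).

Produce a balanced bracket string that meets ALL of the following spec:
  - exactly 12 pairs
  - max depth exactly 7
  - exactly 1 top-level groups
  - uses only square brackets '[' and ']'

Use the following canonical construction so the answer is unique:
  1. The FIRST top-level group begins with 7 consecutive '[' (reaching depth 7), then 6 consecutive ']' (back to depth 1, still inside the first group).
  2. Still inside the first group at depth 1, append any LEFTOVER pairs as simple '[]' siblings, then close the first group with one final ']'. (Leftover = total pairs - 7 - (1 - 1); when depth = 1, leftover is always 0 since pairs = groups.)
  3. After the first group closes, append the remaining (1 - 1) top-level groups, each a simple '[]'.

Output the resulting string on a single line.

Answer: [[[[[[[]]]]]][][][][][]]

Derivation:
Spec: pairs=12 depth=7 groups=1
Leftover pairs = 12 - 7 - (1-1) = 5
First group: deep chain of depth 7 + 5 sibling pairs
Remaining 0 groups: simple '[]' each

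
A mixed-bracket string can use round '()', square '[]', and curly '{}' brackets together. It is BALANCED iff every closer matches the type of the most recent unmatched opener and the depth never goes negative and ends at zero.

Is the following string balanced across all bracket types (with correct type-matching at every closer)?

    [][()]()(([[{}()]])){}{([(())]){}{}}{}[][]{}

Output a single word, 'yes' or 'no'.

Answer: yes

Derivation:
pos 0: push '['; stack = [
pos 1: ']' matches '['; pop; stack = (empty)
pos 2: push '['; stack = [
pos 3: push '('; stack = [(
pos 4: ')' matches '('; pop; stack = [
pos 5: ']' matches '['; pop; stack = (empty)
pos 6: push '('; stack = (
pos 7: ')' matches '('; pop; stack = (empty)
pos 8: push '('; stack = (
pos 9: push '('; stack = ((
pos 10: push '['; stack = (([
pos 11: push '['; stack = (([[
pos 12: push '{'; stack = (([[{
pos 13: '}' matches '{'; pop; stack = (([[
pos 14: push '('; stack = (([[(
pos 15: ')' matches '('; pop; stack = (([[
pos 16: ']' matches '['; pop; stack = (([
pos 17: ']' matches '['; pop; stack = ((
pos 18: ')' matches '('; pop; stack = (
pos 19: ')' matches '('; pop; stack = (empty)
pos 20: push '{'; stack = {
pos 21: '}' matches '{'; pop; stack = (empty)
pos 22: push '{'; stack = {
pos 23: push '('; stack = {(
pos 24: push '['; stack = {([
pos 25: push '('; stack = {([(
pos 26: push '('; stack = {([((
pos 27: ')' matches '('; pop; stack = {([(
pos 28: ')' matches '('; pop; stack = {([
pos 29: ']' matches '['; pop; stack = {(
pos 30: ')' matches '('; pop; stack = {
pos 31: push '{'; stack = {{
pos 32: '}' matches '{'; pop; stack = {
pos 33: push '{'; stack = {{
pos 34: '}' matches '{'; pop; stack = {
pos 35: '}' matches '{'; pop; stack = (empty)
pos 36: push '{'; stack = {
pos 37: '}' matches '{'; pop; stack = (empty)
pos 38: push '['; stack = [
pos 39: ']' matches '['; pop; stack = (empty)
pos 40: push '['; stack = [
pos 41: ']' matches '['; pop; stack = (empty)
pos 42: push '{'; stack = {
pos 43: '}' matches '{'; pop; stack = (empty)
end: stack empty → VALID
Verdict: properly nested → yes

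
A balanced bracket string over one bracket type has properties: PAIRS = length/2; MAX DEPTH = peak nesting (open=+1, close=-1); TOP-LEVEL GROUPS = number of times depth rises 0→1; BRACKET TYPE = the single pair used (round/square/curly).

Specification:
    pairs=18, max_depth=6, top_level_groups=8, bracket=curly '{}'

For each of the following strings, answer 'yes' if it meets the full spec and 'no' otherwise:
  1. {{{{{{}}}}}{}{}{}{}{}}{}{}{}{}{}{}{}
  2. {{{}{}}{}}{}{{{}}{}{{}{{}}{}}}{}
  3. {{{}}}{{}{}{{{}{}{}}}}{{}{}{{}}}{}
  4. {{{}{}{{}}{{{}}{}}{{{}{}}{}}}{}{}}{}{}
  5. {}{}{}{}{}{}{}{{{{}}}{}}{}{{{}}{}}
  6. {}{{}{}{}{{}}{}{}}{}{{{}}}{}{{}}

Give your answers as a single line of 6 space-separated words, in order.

String 1 '{{{{{{}}}}}{}{}{}{}{}}{}{}{}{}{}{}{}': depth seq [1 2 3 4 5 6 5 4 3 2 1 2 1 2 1 2 1 2 1 2 1 0 1 0 1 0 1 0 1 0 1 0 1 0 1 0]
  -> pairs=18 depth=6 groups=8 -> yes
String 2 '{{{}{}}{}}{}{{{}}{}{{}{{}}{}}}{}': depth seq [1 2 3 2 3 2 1 2 1 0 1 0 1 2 3 2 1 2 1 2 3 2 3 4 3 2 3 2 1 0 1 0]
  -> pairs=16 depth=4 groups=4 -> no
String 3 '{{{}}}{{}{}{{{}{}{}}}}{{}{}{{}}}{}': depth seq [1 2 3 2 1 0 1 2 1 2 1 2 3 4 3 4 3 4 3 2 1 0 1 2 1 2 1 2 3 2 1 0 1 0]
  -> pairs=17 depth=4 groups=4 -> no
String 4 '{{{}{}{{}}{{{}}{}}{{{}{}}{}}}{}{}}{}{}': depth seq [1 2 3 2 3 2 3 4 3 2 3 4 5 4 3 4 3 2 3 4 5 4 5 4 3 4 3 2 1 2 1 2 1 0 1 0 1 0]
  -> pairs=19 depth=5 groups=3 -> no
String 5 '{}{}{}{}{}{}{}{{{{}}}{}}{}{{{}}{}}': depth seq [1 0 1 0 1 0 1 0 1 0 1 0 1 0 1 2 3 4 3 2 1 2 1 0 1 0 1 2 3 2 1 2 1 0]
  -> pairs=17 depth=4 groups=10 -> no
String 6 '{}{{}{}{}{{}}{}{}}{}{{{}}}{}{{}}': depth seq [1 0 1 2 1 2 1 2 1 2 3 2 1 2 1 2 1 0 1 0 1 2 3 2 1 0 1 0 1 2 1 0]
  -> pairs=16 depth=3 groups=6 -> no

Answer: yes no no no no no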